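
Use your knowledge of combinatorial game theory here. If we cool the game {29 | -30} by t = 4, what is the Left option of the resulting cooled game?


Original game: {29 | -30} (a switch {a | b} with a > b).
Cooling by t (for t below the temperature (a - b)/2 = 59/2) taxes each move by t: {a | b} cooled by t is {a - t | b + t}.
Cooling amount: t = 4
Cooled Left option: 29 - 4 = 25
Cooled Right option: -30 + 4 = -26
Cooled game: {25 | -26}
Left option = 25

25


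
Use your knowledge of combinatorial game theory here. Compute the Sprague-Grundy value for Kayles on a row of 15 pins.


Kayles: a move removes 1 or 2 adjacent pins from a contiguous row.
Removing pins from a row of k leaves two independent rows (a, b) with a + b = k - 1 (one pin) or a + b = k - 2 (two pins); an end removal gives a = 0.
By Sprague-Grundy, G(k) = mex{ G(a) XOR G(b) } over all these splits. G(0) = 0.
G(1): splits (0,0):0^0=0 -> mex({0}) = 1
G(2): splits (0,1):0^1=1 (0,0):0^0=0 -> mex({0, 1}) = 2
G(3): splits (0,2):0^2=2 (1,1):1^1=0 (0,1):0^1=1 -> mex({0, 1, 2}) = 3
G(4): splits (0,3):0^3=3 (1,2):1^2=3 (0,2):0^2=2 (1,1):1^1=0 -> mex({0, 2, 3}) = 1
G(5): splits (0,4):0^1=1 (1,3):1^3=2 (2,2):2^2=0 (0,3):0^3=3 (1,2):1^2=3 -> mex({0, 1, 2, 3}) = 4
G(6) = mex({0, 1, 2, 4}) = 3
G(7) = mex({0, 1, 3, 4, 5}) = 2
G(8) = mex({0, 2, 3, 5, 6}) = 1
G(9) = mex({0, 1, 2, 3, 6, 7}) = 4
G(10) = mex({0, 1, 3, 4, 5, 7}) = 2
G(11) = mex({0, 1, 2, 3, 4, 5}) = 6
G(12) = mex({0, 1, 2, 3, 5, 6, 7}) = 4
G(13) = mex({0, 2, 3, 4, 6, 7}) = 1
G(14) = mex({0, 1, 4, 5, 6, 7}) = 2
G(15) = mex({0, 1, 2, 3, 4, 5, 6}) = 7
Therefore G(15) = 7.

7


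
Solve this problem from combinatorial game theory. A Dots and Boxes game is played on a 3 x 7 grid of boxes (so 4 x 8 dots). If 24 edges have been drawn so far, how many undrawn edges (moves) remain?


Grid: 3 x 7 boxes, i.e. 4 rows and 8 columns of dots.
Horizontal edges: (rows + 1) * cols = 4 * 7 = 28
Vertical edges: rows * (cols + 1) = 3 * 8 = 24
Total edges: 28 + 24 = 52
Edges drawn: 24
Remaining: 52 - 24 = 28

28


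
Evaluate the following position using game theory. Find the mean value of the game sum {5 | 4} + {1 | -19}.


G1 = {5 | 4}, G2 = {1 | -19}
Each is a switch {a | b} with numbers a > b; its mean value is (a + b)/2, and mean value is additive over game sums: m(G1 + G2) = m(G1) + m(G2).
Mean of G1 = (5 + (4))/2 = 9/2 = 9/2
Mean of G2 = (1 + (-19))/2 = -18/2 = -9
Mean of G1 + G2 = 9/2 + -9 = -9/2

-9/2


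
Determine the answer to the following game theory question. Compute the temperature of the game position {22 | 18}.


The game is {22 | 18}, a switch {a | b} with numbers a > b.
Cooling {a | b} by t gives {a - t | b + t}, which stops being hot when a - t = b + t, i.e. at t = (a - b)/2. So the temperature of a switch is (a - b)/2.
Temperature = (Left option - Right option) / 2
= (22 - (18)) / 2
= 4 / 2
= 2

2


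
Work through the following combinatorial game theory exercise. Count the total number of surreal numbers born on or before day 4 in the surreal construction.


Day 0: {|} = 0 is born. Count = 1.
Day n: the number of surreal numbers born by day n is 2^(n+1) - 1.
By day 0: 2^1 - 1 = 1
By day 1: 2^2 - 1 = 3
By day 2: 2^3 - 1 = 7
By day 3: 2^4 - 1 = 15
By day 4: 2^5 - 1 = 31
By day 4: 31 surreal numbers.

31


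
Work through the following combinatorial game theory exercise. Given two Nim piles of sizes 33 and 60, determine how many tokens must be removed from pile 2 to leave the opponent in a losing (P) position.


Piles: 33 and 60
Current XOR: 33 XOR 60 = 29 (non-zero, so this is an N-position).
To make the XOR zero, we need to find a move that balances the piles.
For pile 2 (size 60): target = 60 XOR 29 = 33
We reduce pile 2 from 60 to 33.
Tokens removed: 60 - 33 = 27
Verification: 33 XOR 33 = 0

27


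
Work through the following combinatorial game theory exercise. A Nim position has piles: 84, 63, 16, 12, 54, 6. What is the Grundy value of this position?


We need the XOR (exclusive or) of all pile sizes.
After XOR-ing pile 1 (size 84): 0 XOR 84 = 84
After XOR-ing pile 2 (size 63): 84 XOR 63 = 107
After XOR-ing pile 3 (size 16): 107 XOR 16 = 123
After XOR-ing pile 4 (size 12): 123 XOR 12 = 119
After XOR-ing pile 5 (size 54): 119 XOR 54 = 65
After XOR-ing pile 6 (size 6): 65 XOR 6 = 71
The Nim-value of this position is 71.

71


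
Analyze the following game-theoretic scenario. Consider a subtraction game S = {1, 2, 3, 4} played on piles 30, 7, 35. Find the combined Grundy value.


Subtraction set: {1, 2, 3, 4}
For this subtraction set, G(n) = n mod 5 (period = max + 1 = 5).
Pile 1 (size 30): G(30) = 30 mod 5 = 0
Pile 2 (size 7): G(7) = 7 mod 5 = 2
Pile 3 (size 35): G(35) = 35 mod 5 = 0
Total Grundy value = XOR of all: 0 XOR 2 XOR 0 = 2

2


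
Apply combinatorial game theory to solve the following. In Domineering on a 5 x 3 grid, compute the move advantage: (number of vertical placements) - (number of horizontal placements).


Board is 5 x 3 (rows x cols).
Left (vertical) placements: (rows-1) * cols = 4 * 3 = 12
Right (horizontal) placements: rows * (cols-1) = 5 * 2 = 10
Advantage = Left - Right = 12 - 10 = 2

2


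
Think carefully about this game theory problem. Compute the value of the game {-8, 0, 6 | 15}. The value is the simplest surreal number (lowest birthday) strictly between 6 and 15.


Left options: {-8, 0, 6}, max = 6
Right options: {15}, min = 15
All options are numbers and max(Left) < min(Right), so by the simplicity theorem the value is the simplest (earliest-born) number strictly between 6 and 15.
Integers 7 through 14 all lie strictly between 6 and 15.
Among integers, the simplest (lowest birthday = smallest |n|; 0 is born on day 0, +-n on day n) is 7.
No non-integer in the interval can be simpler: if x is a non-integer in the interval, then floor(x) or ceil(x) also lies in the interval (the interval contains an integer), and both are proper prefixes of x's sign expansion, i.e. born earlier. So the game value is 7.
Game value = 7

7


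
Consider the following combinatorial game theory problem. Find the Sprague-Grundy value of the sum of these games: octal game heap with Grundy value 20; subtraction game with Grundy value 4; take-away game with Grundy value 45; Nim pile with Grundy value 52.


By the Sprague-Grundy theorem, the Grundy value of a sum of games is the XOR of individual Grundy values.
octal game heap: Grundy value = 20. Running XOR: 0 XOR 20 = 20
subtraction game: Grundy value = 4. Running XOR: 20 XOR 4 = 16
take-away game: Grundy value = 45. Running XOR: 16 XOR 45 = 61
Nim pile: Grundy value = 52. Running XOR: 61 XOR 52 = 9
The combined Grundy value is 9.

9


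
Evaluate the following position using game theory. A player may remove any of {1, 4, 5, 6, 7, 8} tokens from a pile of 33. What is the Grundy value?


The subtraction set is S = {1, 4, 5, 6, 7, 8}.
G(k) = mex{ G(k - s) : s in S, s <= k }. We compute iteratively: G(0) = 0.
G(1) = mex({0}) = 1
G(2) = mex({1}) = 0
G(3) = mex({0}) = 1
G(4) = mex({0, 1}) = 2
G(5) = mex({0, 1, 2}) = 3
G(6) = mex({0, 1, 3}) = 2
G(7) = mex({0, 1, 2}) = 3
G(8) = mex({0, 1, 2, 3}) = 4
G(9) = mex({0, 1, 2, 3, 4}) = 5
G(10) = mex({0, 1, 2, 3, 5}) = 4
G(11) = mex({1, 2, 3, 4}) = 0
G(12) = mex({0, 2, 3, 4}) = 1
G(13) = mex({1, 2, 3, 4, 5}) = 0
G(14) = mex({0, 2, 3, 4, 5}) = 1
G(15) = mex({0, 1, 3, 4, 5}) = 2
G(16) = mex({0, 1, 2, 4, 5}) = 3
G(17) = mex({0, 1, 3, 4, 5}) = 2
G(18) = mex({0, 1, 2, 4}) = 3
Observe that G(11)..G(18) = 0, 1, 0, 1, 2, 3, 2, 3 repeats G(0)..G(7) = 0, 1, 0, 1, 2, 3, 2, 3.
For k >= max(S) = 8, G(k) is determined by the previous 8 values G(k-8)..G(k-1); a window of 8 consecutive values has recurred shifted by 11, so by induction G(k + 11) = G(k) for all k >= 0: the sequence is periodic from the start with period 11.
One period: G(0..10) = 0, 1, 0, 1, 2, 3, 2, 3, 4, 5, 4.
33 mod 11 = 0, so G(33) = G(0) = 0.

0


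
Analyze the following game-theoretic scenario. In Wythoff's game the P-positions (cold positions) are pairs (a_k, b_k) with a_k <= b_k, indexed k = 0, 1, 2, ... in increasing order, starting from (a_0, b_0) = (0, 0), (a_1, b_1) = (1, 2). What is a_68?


By Wythoff's theorem, a_k = floor(k * phi) and b_k = floor(k * phi^2) = a_k + k, where phi = (1 + sqrt(5))/2 is the golden ratio.
phi = (1 + sqrt(5))/2 = 1.618034
k = 68
k * phi = 68 * 1.618034 = 110.026311
a_68 = floor(k * phi) = 110

110


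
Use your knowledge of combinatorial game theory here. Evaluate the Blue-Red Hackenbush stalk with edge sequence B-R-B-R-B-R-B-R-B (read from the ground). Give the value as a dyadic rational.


Edges (from ground): B-R-B-R-B-R-B-R-B
By Berlekamp's sign-expansion rule, a Blue-Red Hackenbush stalk has the value of the surreal number whose sign sequence is the edge sequence with B -> + and R -> -.
Sign sequence: +-+-+-+-+
Trace the sign expansion in the surreal number tree, starting from 0:
Edge 1: B (sign +) -> bounds (0, +inf), value = 1
Edge 2: R (sign -) -> bounds (0, 1), value = 1/2
Edge 3: B (sign +) -> bounds (1/2, 1), value = 3/4
Edge 4: R (sign -) -> bounds (1/2, 3/4), value = 5/8
Edge 5: B (sign +) -> bounds (5/8, 3/4), value = 11/16
Edge 6: R (sign -) -> bounds (5/8, 11/16), value = 21/32
Edge 7: B (sign +) -> bounds (21/32, 11/16), value = 43/64
Edge 8: R (sign -) -> bounds (21/32, 43/64), value = 85/128
Edge 9: B (sign +) -> bounds (85/128, 43/64), value = 171/256
Game value = 171/256

171/256


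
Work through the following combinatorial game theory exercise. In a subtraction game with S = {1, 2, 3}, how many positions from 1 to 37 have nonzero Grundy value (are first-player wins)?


Subtraction set S = {1, 2, 3}, so G(n) = n mod 4.
G(n) = 0 when n is a multiple of 4.
Multiples of 4 in [1, 37]: 9
N-positions (nonzero Grundy) = 37 - 9 = 28

28


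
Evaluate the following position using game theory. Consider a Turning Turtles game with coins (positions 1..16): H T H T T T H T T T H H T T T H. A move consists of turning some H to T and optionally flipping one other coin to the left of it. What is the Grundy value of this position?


Coins: H T H T T T H T T T H H T T T H
Key fact: a single head at position k behaves exactly like a Nim heap of size k (turning it to T and optionally flipping a coin at j < k corresponds to moving the heap from k to j, or to 0), and heads combine as a disjunctive sum (two heads at the same place would cancel, matching j XOR j = 0). So the Nim-value is the XOR of the 1-indexed positions of the heads.
Face-up positions (1-indexed): [1, 3, 7, 11, 12, 16]
XOR 0 with 1: 0 XOR 1 = 1
XOR 1 with 3: 1 XOR 3 = 2
XOR 2 with 7: 2 XOR 7 = 5
XOR 5 with 11: 5 XOR 11 = 14
XOR 14 with 12: 14 XOR 12 = 2
XOR 2 with 16: 2 XOR 16 = 18
Nim-value = 18

18


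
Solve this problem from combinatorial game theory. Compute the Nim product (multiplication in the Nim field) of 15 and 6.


Nim multiplication is bilinear over XOR: (u XOR v) * w = (u*w) XOR (v*w).
So we split each operand into its bit components and XOR the pairwise Nim products.
15 = 1 + 2 + 4 + 8 (as XOR of powers of 2).
6 = 2 + 4 (as XOR of powers of 2).
Using the standard Nim-product table on single bits:
  2*2 = 3,   2*4 = 8,   2*8 = 12,
  4*4 = 6,   4*8 = 11,  8*8 = 13,
and  1*x = x (identity), k*l = l*k (commutative).
Pairwise Nim products:
  1 * 2 = 2
  1 * 4 = 4
  2 * 2 = 3
  2 * 4 = 8
  4 * 2 = 8
  4 * 4 = 6
  8 * 2 = 12
  8 * 4 = 11
XOR them: 2 XOR 4 XOR 3 XOR 8 XOR 8 XOR 6 XOR 12 XOR 11 = 4.
Result: 15 * 6 = 4 (in Nim).

4


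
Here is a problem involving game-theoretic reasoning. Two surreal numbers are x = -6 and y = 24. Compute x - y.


x = -6, y = 24
x - y = -6 - 24 = -30

-30


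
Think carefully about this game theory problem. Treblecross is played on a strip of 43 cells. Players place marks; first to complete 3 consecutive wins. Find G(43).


Treblecross: place X on empty cells; 3-in-a-row wins.
Playing within two cells of an existing X lets the opponent win at once, so sensible play treats the cells i-2..i+2 around each X as dead. The player left with no safe cell loses, so this is a normal-play take-away game on strips of safe cells.
Placing X at cell i (0-indexed) of a strip of k safe cells leaves independent strips of sizes max(0, i-2) and max(0, k-i-3). Hence G(k) = mex{ G(max(0,i-2)) XOR G(max(0,k-i-3)) : 0 <= i < k }, with G(0) = 0.
G(1): splits (0,0):0^0=0 -> mex({0}) = 1
G(2): splits (0,0):0^0=0 -> mex({0}) = 1
G(3): splits (0,0):0^0=0 -> mex({0}) = 1
G(4): splits (0,1):0^1=1 (0,0):0^0=0 -> mex({0, 1}) = 2
G(5): splits (0,2):0^1=1 (0,1):0^1=1 (0,0):0^0=0 -> mex({0, 1}) = 2
G(6) = mex({1}) = 0
G(7) = mex({0, 1, 2}) = 3
G(8) = mex({0, 1, 2}) = 3
G(9) = mex({0, 2}) = 1
G(10) = mex({0, 2, 3}) = 1
G(11) = mex({0, 3}) = 1
G(12) = mex({1, 3}) = 0
G(13) = mex({0, 1, 2, 3}) = 4
G(14) = mex({0, 1, 2}) = 3
G(15) = mex({0, 1, 2}) = 3
G(16) = mex({0, 1, 2, 4}) = 3
G(17) = mex({0, 1, 3, 4}) = 2
G(18) = mex({0, 1, 3, 4}) = 2
G(19) = mex({0, 1, 3, 5}) = 2
G(20) = mex({0, 1, 2, 3, 5}) = 4
G(21) = mex({0, 1, 2, 3, 5}) = 4
G(22) = mex({1, 2, 6}) = 0
G(23) = mex({0, 1, 2, 3, 4, 6}) = 5
G(24) = mex({0, 1, 2, 3, 4}) = 5
G(25) = mex({0, 1, 3, 4, 7}) = 2
G(26) = mex({0, 1, 3, 4, 5, 7}) = 2
G(27) = mex({0, 1, 3, 5}) = 2
G(28) = mex({0, 1, 2, 5}) = 3
G(29) = mex({0, 1, 2, 4, 5, 6}) = 3
G(30) = mex({1, 2, 4, 6}) = 0
G(31) = mex({0, 1, 2, 3, 4, 6}) = 5
G(32) = mex({1, 2, 3, 4, 7}) = 0
G(33) = mex({0, 3, 7}) = 1
G(34) = mex({0, 2, 3, 5, 7}) = 1
G(35) = mex({0, 2, 3, 5, 6}) = 1
G(36) = mex({0, 1, 2, 5, 6}) = 3
G(37) = mex({0, 1, 2, 4, 5, 6}) = 3
G(38) = mex({0, 1, 2, 4}) = 3
G(39) = mex({0, 1, 2, 3, 4, 7}) = 5
G(40) = mex({0, 1, 2, 3, 4, 5, 7}) = 6
G(41) = mex({0, 1, 2, 3, 5, 7}) = 4
G(42) = mex({0, 1, 2, 3, 5, 6, 7}) = 4
G(43) = mex({0, 2, 3, 5, 6}) = 1
Therefore G(43) = 1.

1


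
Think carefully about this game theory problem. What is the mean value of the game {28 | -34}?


Game = {28 | -34}, a switch {a | b} with numbers a > b.
Its thermograph has left wall a - t and right wall b + t, which meet at t = (a - b)/2, where both equal (a + b)/2. So the mast (mean value) is at (a + b)/2.
Mean = (28 + (-34))/2 = -6/2 = -3

-3


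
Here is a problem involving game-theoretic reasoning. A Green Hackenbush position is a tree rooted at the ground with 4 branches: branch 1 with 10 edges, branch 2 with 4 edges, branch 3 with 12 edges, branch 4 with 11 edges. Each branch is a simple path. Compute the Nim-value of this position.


The tree has 4 branches from the ground vertex.
In Green Hackenbush, the Nim-value of a simple path of length k is k.
Branch 1: length 10, Nim-value = 10
Branch 2: length 4, Nim-value = 4
Branch 3: length 12, Nim-value = 12
Branch 4: length 11, Nim-value = 11
Total Nim-value = XOR of all branch values:
0 XOR 10 = 10
10 XOR 4 = 14
14 XOR 12 = 2
2 XOR 11 = 9
Nim-value of the tree = 9

9


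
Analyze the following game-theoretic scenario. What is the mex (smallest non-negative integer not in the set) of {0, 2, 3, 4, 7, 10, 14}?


Set = {0, 2, 3, 4, 7, 10, 14}
0 is in the set.
1 is NOT in the set. This is the mex.
mex = 1

1


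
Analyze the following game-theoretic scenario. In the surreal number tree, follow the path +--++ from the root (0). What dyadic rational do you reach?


Sign expansion: +--++
Rule: track bounds (lo, hi), initially (-inf, +inf). On '+', the current value becomes lo and we move to the simplest number in (value, hi): value + 1 if hi = +inf, otherwise the midpoint (value + hi)/2. On '-', the current value becomes hi and we move to value - 1 if lo = -inf, otherwise the midpoint (lo + value)/2.
Start at 0.
Step 1: sign = +, move right. Bounds: (0, +inf). Value = 1
Step 2: sign = -, move left. Bounds: (0, 1). Value = 1/2
Step 3: sign = -, move left. Bounds: (0, 1/2). Value = 1/4
Step 4: sign = +, move right. Bounds: (1/4, 1/2). Value = 3/8
Step 5: sign = +, move right. Bounds: (3/8, 1/2). Value = 7/16
The surreal number with sign expansion +--++ is 7/16.

7/16


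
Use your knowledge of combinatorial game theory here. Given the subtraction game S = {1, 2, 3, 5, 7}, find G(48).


The subtraction set is S = {1, 2, 3, 5, 7}.
G(k) = mex{ G(k - s) : s in S, s <= k }. We compute iteratively: G(0) = 0.
G(1) = mex({0}) = 1
G(2) = mex({0, 1}) = 2
G(3) = mex({0, 1, 2}) = 3
G(4) = mex({1, 2, 3}) = 0
G(5) = mex({0, 2, 3}) = 1
G(6) = mex({0, 1, 3}) = 2
G(7) = mex({0, 1, 2}) = 3
G(8) = mex({1, 2, 3}) = 0
G(9) = mex({0, 2, 3}) = 1
G(10) = mex({0, 1, 3}) = 2
Observe that G(4)..G(10) = 0, 1, 2, 3, 0, 1, 2 repeats G(0)..G(6) = 0, 1, 2, 3, 0, 1, 2.
For k >= max(S) = 7, G(k) is determined by the previous 7 values G(k-7)..G(k-1); a window of 7 consecutive values has recurred shifted by 4, so by induction G(k + 4) = G(k) for all k >= 0: the sequence is periodic from the start with period 4.
One period: G(0..3) = 0, 1, 2, 3.
48 mod 4 = 0, so G(48) = G(0) = 0.

0


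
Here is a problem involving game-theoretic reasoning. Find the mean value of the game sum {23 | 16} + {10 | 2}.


G1 = {23 | 16}, G2 = {10 | 2}
Each is a switch {a | b} with numbers a > b; its mean value is (a + b)/2, and mean value is additive over game sums: m(G1 + G2) = m(G1) + m(G2).
Mean of G1 = (23 + (16))/2 = 39/2 = 39/2
Mean of G2 = (10 + (2))/2 = 12/2 = 6
Mean of G1 + G2 = 39/2 + 6 = 51/2

51/2


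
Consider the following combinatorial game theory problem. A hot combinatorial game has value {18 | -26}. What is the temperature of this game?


The game is {18 | -26}, a switch {a | b} with numbers a > b.
Cooling {a | b} by t gives {a - t | b + t}, which stops being hot when a - t = b + t, i.e. at t = (a - b)/2. So the temperature of a switch is (a - b)/2.
Temperature = (Left option - Right option) / 2
= (18 - (-26)) / 2
= 44 / 2
= 22

22


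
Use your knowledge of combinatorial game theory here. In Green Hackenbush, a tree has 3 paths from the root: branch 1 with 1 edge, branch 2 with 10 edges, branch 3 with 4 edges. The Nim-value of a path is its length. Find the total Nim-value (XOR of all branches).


The tree has 3 branches from the ground vertex.
In Green Hackenbush, the Nim-value of a simple path of length k is k.
Branch 1: length 1, Nim-value = 1
Branch 2: length 10, Nim-value = 10
Branch 3: length 4, Nim-value = 4
Total Nim-value = XOR of all branch values:
0 XOR 1 = 1
1 XOR 10 = 11
11 XOR 4 = 15
Nim-value of the tree = 15

15


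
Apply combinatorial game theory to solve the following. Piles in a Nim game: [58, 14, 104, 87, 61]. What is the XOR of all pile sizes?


We need the XOR (exclusive or) of all pile sizes.
After XOR-ing pile 1 (size 58): 0 XOR 58 = 58
After XOR-ing pile 2 (size 14): 58 XOR 14 = 52
After XOR-ing pile 3 (size 104): 52 XOR 104 = 92
After XOR-ing pile 4 (size 87): 92 XOR 87 = 11
After XOR-ing pile 5 (size 61): 11 XOR 61 = 54
The Nim-value of this position is 54.

54


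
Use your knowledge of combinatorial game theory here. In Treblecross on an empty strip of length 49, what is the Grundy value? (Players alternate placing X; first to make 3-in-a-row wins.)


Treblecross: place X on empty cells; 3-in-a-row wins.
Playing within two cells of an existing X lets the opponent win at once, so sensible play treats the cells i-2..i+2 around each X as dead. The player left with no safe cell loses, so this is a normal-play take-away game on strips of safe cells.
Placing X at cell i (0-indexed) of a strip of k safe cells leaves independent strips of sizes max(0, i-2) and max(0, k-i-3). Hence G(k) = mex{ G(max(0,i-2)) XOR G(max(0,k-i-3)) : 0 <= i < k }, with G(0) = 0.
G(1): splits (0,0):0^0=0 -> mex({0}) = 1
G(2): splits (0,0):0^0=0 -> mex({0}) = 1
G(3): splits (0,0):0^0=0 -> mex({0}) = 1
G(4): splits (0,1):0^1=1 (0,0):0^0=0 -> mex({0, 1}) = 2
G(5): splits (0,2):0^1=1 (0,1):0^1=1 (0,0):0^0=0 -> mex({0, 1}) = 2
G(6) = mex({1}) = 0
G(7) = mex({0, 1, 2}) = 3
G(8) = mex({0, 1, 2}) = 3
G(9) = mex({0, 2}) = 1
G(10) = mex({0, 2, 3}) = 1
G(11) = mex({0, 3}) = 1
G(12) = mex({1, 3}) = 0
G(13) = mex({0, 1, 2, 3}) = 4
G(14) = mex({0, 1, 2}) = 3
G(15) = mex({0, 1, 2}) = 3
G(16) = mex({0, 1, 2, 4}) = 3
G(17) = mex({0, 1, 3, 4}) = 2
G(18) = mex({0, 1, 3, 4}) = 2
G(19) = mex({0, 1, 3, 5}) = 2
G(20) = mex({0, 1, 2, 3, 5}) = 4
G(21) = mex({0, 1, 2, 3, 5}) = 4
G(22) = mex({1, 2, 6}) = 0
G(23) = mex({0, 1, 2, 3, 4, 6}) = 5
G(24) = mex({0, 1, 2, 3, 4}) = 5
G(25) = mex({0, 1, 3, 4, 7}) = 2
G(26) = mex({0, 1, 3, 4, 5, 7}) = 2
G(27) = mex({0, 1, 3, 5}) = 2
G(28) = mex({0, 1, 2, 5}) = 3
G(29) = mex({0, 1, 2, 4, 5, 6}) = 3
G(30) = mex({1, 2, 4, 6}) = 0
G(31) = mex({0, 1, 2, 3, 4, 6}) = 5
G(32) = mex({1, 2, 3, 4, 7}) = 0
G(33) = mex({0, 3, 7}) = 1
G(34) = mex({0, 2, 3, 5, 7}) = 1
G(35) = mex({0, 2, 3, 5, 6}) = 1
G(36) = mex({0, 1, 2, 5, 6}) = 3
G(37) = mex({0, 1, 2, 4, 5, 6}) = 3
G(38) = mex({0, 1, 2, 4}) = 3
G(39) = mex({0, 1, 2, 3, 4, 7}) = 5
G(40) = mex({0, 1, 2, 3, 4, 5, 7}) = 6
G(41) = mex({0, 1, 2, 3, 5, 7}) = 4
G(42) = mex({0, 1, 2, 3, 5, 6, 7}) = 4
G(43) = mex({0, 2, 3, 5, 6}) = 1
G(44) = mex({1, 2, 3, 4, 5, 6}) = 0
G(45) = mex({0, 1, 2, 3, 4, 6, 7}) = 5
G(46) = mex({0, 1, 2, 3, 4, 7}) = 5
G(47) = mex({0, 1, 2, 3, 4, 5, 7}) = 6
G(48) = mex({0, 1, 2, 3, 4, 5, 7}) = 6
G(49) = mex({0, 1, 3, 4, 5, 7}) = 2
Therefore G(49) = 2.

2


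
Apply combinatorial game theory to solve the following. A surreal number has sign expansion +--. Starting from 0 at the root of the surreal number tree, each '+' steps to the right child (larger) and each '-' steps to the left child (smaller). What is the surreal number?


Sign expansion: +--
Rule: track bounds (lo, hi), initially (-inf, +inf). On '+', the current value becomes lo and we move to the simplest number in (value, hi): value + 1 if hi = +inf, otherwise the midpoint (value + hi)/2. On '-', the current value becomes hi and we move to value - 1 if lo = -inf, otherwise the midpoint (lo + value)/2.
Start at 0.
Step 1: sign = +, move right. Bounds: (0, +inf). Value = 1
Step 2: sign = -, move left. Bounds: (0, 1). Value = 1/2
Step 3: sign = -, move left. Bounds: (0, 1/2). Value = 1/4
The surreal number with sign expansion +-- is 1/4.

1/4


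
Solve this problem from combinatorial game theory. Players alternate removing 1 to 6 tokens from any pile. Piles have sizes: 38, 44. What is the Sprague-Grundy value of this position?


Subtraction set: {1, 2, 3, 4, 5, 6}
For this subtraction set, G(n) = n mod 7 (period = max + 1 = 7).
Pile 1 (size 38): G(38) = 38 mod 7 = 3
Pile 2 (size 44): G(44) = 44 mod 7 = 2
Total Grundy value = XOR of all: 3 XOR 2 = 1

1


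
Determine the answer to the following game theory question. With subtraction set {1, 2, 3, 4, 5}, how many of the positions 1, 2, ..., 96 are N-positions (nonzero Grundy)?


Subtraction set S = {1, 2, 3, 4, 5}, so G(n) = n mod 6.
G(n) = 0 when n is a multiple of 6.
Multiples of 6 in [1, 96]: 16
N-positions (nonzero Grundy) = 96 - 16 = 80

80


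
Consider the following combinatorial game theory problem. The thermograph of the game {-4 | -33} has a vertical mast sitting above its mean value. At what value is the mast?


Game = {-4 | -33}, a switch {a | b} with numbers a > b.
Its thermograph has left wall a - t and right wall b + t, which meet at t = (a - b)/2, where both equal (a + b)/2. So the mast (mean value) is at (a + b)/2.
Mean = (-4 + (-33))/2 = -37/2 = -37/2

-37/2


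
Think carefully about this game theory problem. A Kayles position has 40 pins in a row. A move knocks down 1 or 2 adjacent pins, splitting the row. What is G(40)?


Kayles: a move removes 1 or 2 adjacent pins from a contiguous row.
Removing pins from a row of k leaves two independent rows (a, b) with a + b = k - 1 (one pin) or a + b = k - 2 (two pins); an end removal gives a = 0.
By Sprague-Grundy, G(k) = mex{ G(a) XOR G(b) } over all these splits. G(0) = 0.
G(1): splits (0,0):0^0=0 -> mex({0}) = 1
G(2): splits (0,1):0^1=1 (0,0):0^0=0 -> mex({0, 1}) = 2
G(3): splits (0,2):0^2=2 (1,1):1^1=0 (0,1):0^1=1 -> mex({0, 1, 2}) = 3
G(4): splits (0,3):0^3=3 (1,2):1^2=3 (0,2):0^2=2 (1,1):1^1=0 -> mex({0, 2, 3}) = 1
G(5): splits (0,4):0^1=1 (1,3):1^3=2 (2,2):2^2=0 (0,3):0^3=3 (1,2):1^2=3 -> mex({0, 1, 2, 3}) = 4
G(6) = mex({0, 1, 2, 4}) = 3
G(7) = mex({0, 1, 3, 4, 5}) = 2
G(8) = mex({0, 2, 3, 5, 6}) = 1
G(9) = mex({0, 1, 2, 3, 6, 7}) = 4
G(10) = mex({0, 1, 3, 4, 5, 7}) = 2
G(11) = mex({0, 1, 2, 3, 4, 5}) = 6
G(12) = mex({0, 1, 2, 3, 5, 6, 7}) = 4
G(13) = mex({0, 2, 3, 4, 6, 7}) = 1
G(14) = mex({0, 1, 4, 5, 6, 7}) = 2
G(15) = mex({0, 1, 2, 3, 4, 5, 6}) = 7
G(16) = mex({0, 2, 3, 5, 6, 7}) = 1
G(17) = mex({0, 1, 2, 3, 5, 6, 7}) = 4
G(18) = mex({0, 1, 2, 4, 5, 6}) = 3
G(19) = mex({0, 1, 3, 4, 5, 7}) = 2
G(20) = mex({0, 2, 3, 4, 5, 6, 7}) = 1
G(21) = mex({0, 1, 2, 3, 5, 6, 7}) = 4
G(22) = mex({0, 1, 2, 3, 4, 5, 7}) = 6
G(23) = mex({0, 1, 2, 3, 4, 5, 6}) = 7
G(24) = mex({0, 1, 2, 3, 5, 6, 7}) = 4
G(25) = mex({0, 2, 3, 4, 6, 7}) = 1
G(26) = mex({0, 1, 3, 4, 5, 6, 7}) = 2
G(27) = mex({0, 1, 2, 3, 4, 5, 6, 7}) = 8
G(28) = mex({0, 1, 2, 3, 4, 6, 7, 8}) = 5
G(29) = mex({0, 1, 2, 3, 5, 6, 7, 8, 9}) = 4
G(30) = mex({0, 1, 2, 3, 4, 5, 6, 9, 10}) = 7
G(31) = mex({0, 1, 3, 4, 5, 7, 10, 11}) = 2
G(32) = mex({0, 2, 3, 4, 5, 6, 7, 9, 11}) = 1
G(33) = mex({0, 1, 2, 3, 4, 5, 6, 7, 9, 12}) = 8
G(34) = mex({0, 1, 2, 3, 4, 5, 7, 8, 11, 12}) = 6
G(35) = mex({0, 1, 2, 3, 4, 5, 6, 8, 9, 10, 11}) = 7
G(36) = mex({0, 1, 2, 3, 5, 6, 7, 9, 10}) = 4
G(37) = mex({0, 2, 3, 4, 6, 7, 9, 10, 11, 12}) = 1
G(38) = mex({0, 1, 3, 4, 5, 6, 7, 9, 10, 11, 12}) = 2
G(39) = mex({0, 1, 2, 4, 5, 6, 7, 9, 10, 12, 14}) = 3
G(40) = mex({0, 2, 3, 4, 6, 7, 11, 12, 14}) = 1
Therefore G(40) = 1.

1


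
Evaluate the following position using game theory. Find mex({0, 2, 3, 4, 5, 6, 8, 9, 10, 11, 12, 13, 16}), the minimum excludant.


Set = {0, 2, 3, 4, 5, 6, 8, 9, 10, 11, 12, 13, 16}
0 is in the set.
1 is NOT in the set. This is the mex.
mex = 1

1


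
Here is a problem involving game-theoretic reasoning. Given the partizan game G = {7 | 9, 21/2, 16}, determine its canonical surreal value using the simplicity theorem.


Left options: {7}, max = 7
Right options: {9, 21/2, 16}, min = 9
All options are numbers and max(Left) < min(Right), so by the simplicity theorem the value is the simplest (earliest-born) number strictly between 7 and 9.
The only integer strictly between 7 and 9 is 8.
No non-integer in the interval can be simpler: if x is a non-integer in the interval, then floor(x) or ceil(x) also lies in the interval (the interval contains an integer), and both are proper prefixes of x's sign expansion, i.e. born earlier. So the game value is 8.
Game value = 8

8


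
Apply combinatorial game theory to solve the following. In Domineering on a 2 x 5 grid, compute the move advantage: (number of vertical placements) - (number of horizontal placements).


Board is 2 x 5 (rows x cols).
Left (vertical) placements: (rows-1) * cols = 1 * 5 = 5
Right (horizontal) placements: rows * (cols-1) = 2 * 4 = 8
Advantage = Left - Right = 5 - 8 = -3

-3


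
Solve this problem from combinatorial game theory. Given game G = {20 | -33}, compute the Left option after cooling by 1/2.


Original game: {20 | -33} (a switch {a | b} with a > b).
Cooling by t (for t below the temperature (a - b)/2 = 53/2) taxes each move by t: {a | b} cooled by t is {a - t | b + t}.
Cooling amount: t = 1/2
Cooled Left option: 20 - 1/2 = 39/2
Cooled Right option: -33 + 1/2 = -65/2
Cooled game: {39/2 | -65/2}
Left option = 39/2

39/2


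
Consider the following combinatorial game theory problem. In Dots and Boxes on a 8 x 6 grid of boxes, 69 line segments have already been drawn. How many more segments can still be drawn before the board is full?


Grid: 8 x 6 boxes, i.e. 9 rows and 7 columns of dots.
Horizontal edges: (rows + 1) * cols = 9 * 6 = 54
Vertical edges: rows * (cols + 1) = 8 * 7 = 56
Total edges: 54 + 56 = 110
Edges drawn: 69
Remaining: 110 - 69 = 41

41


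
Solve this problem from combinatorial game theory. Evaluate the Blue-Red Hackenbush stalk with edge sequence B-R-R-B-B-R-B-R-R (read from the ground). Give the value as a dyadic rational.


Edges (from ground): B-R-R-B-B-R-B-R-R
By Berlekamp's sign-expansion rule, a Blue-Red Hackenbush stalk has the value of the surreal number whose sign sequence is the edge sequence with B -> + and R -> -.
Sign sequence: +--++-+--
Trace the sign expansion in the surreal number tree, starting from 0:
Edge 1: B (sign +) -> bounds (0, +inf), value = 1
Edge 2: R (sign -) -> bounds (0, 1), value = 1/2
Edge 3: R (sign -) -> bounds (0, 1/2), value = 1/4
Edge 4: B (sign +) -> bounds (1/4, 1/2), value = 3/8
Edge 5: B (sign +) -> bounds (3/8, 1/2), value = 7/16
Edge 6: R (sign -) -> bounds (3/8, 7/16), value = 13/32
Edge 7: B (sign +) -> bounds (13/32, 7/16), value = 27/64
Edge 8: R (sign -) -> bounds (13/32, 27/64), value = 53/128
Edge 9: R (sign -) -> bounds (13/32, 53/128), value = 105/256
Game value = 105/256

105/256


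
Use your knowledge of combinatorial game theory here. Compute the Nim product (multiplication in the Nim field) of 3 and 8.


Nim multiplication is bilinear over XOR: (u XOR v) * w = (u*w) XOR (v*w).
So we split each operand into its bit components and XOR the pairwise Nim products.
3 = 1 + 2 (as XOR of powers of 2).
8 = 8 (as XOR of powers of 2).
Using the standard Nim-product table on single bits:
  2*2 = 3,   2*4 = 8,   2*8 = 12,
  4*4 = 6,   4*8 = 11,  8*8 = 13,
and  1*x = x (identity), k*l = l*k (commutative).
Pairwise Nim products:
  1 * 8 = 8
  2 * 8 = 12
XOR them: 8 XOR 12 = 4.
Result: 3 * 8 = 4 (in Nim).

4


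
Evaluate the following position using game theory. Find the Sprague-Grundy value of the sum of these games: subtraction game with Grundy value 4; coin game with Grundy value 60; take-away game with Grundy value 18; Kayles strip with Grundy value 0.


By the Sprague-Grundy theorem, the Grundy value of a sum of games is the XOR of individual Grundy values.
subtraction game: Grundy value = 4. Running XOR: 0 XOR 4 = 4
coin game: Grundy value = 60. Running XOR: 4 XOR 60 = 56
take-away game: Grundy value = 18. Running XOR: 56 XOR 18 = 42
Kayles strip: Grundy value = 0. Running XOR: 42 XOR 0 = 42
The combined Grundy value is 42.

42


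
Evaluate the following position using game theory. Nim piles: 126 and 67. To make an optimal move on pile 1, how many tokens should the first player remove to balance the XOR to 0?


Piles: 126 and 67
Current XOR: 126 XOR 67 = 61 (non-zero, so this is an N-position).
To make the XOR zero, we need to find a move that balances the piles.
For pile 1 (size 126): target = 126 XOR 61 = 67
We reduce pile 1 from 126 to 67.
Tokens removed: 126 - 67 = 59
Verification: 67 XOR 67 = 0

59


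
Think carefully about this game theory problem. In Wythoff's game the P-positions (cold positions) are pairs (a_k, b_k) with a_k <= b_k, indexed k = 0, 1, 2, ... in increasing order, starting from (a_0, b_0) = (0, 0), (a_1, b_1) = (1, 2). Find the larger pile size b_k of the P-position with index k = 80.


By Wythoff's theorem, a_k = floor(k * phi) and b_k = floor(k * phi^2) = a_k + k, where phi = (1 + sqrt(5))/2 is the golden ratio.
phi = (1 + sqrt(5))/2 = 1.618034
phi^2 = phi + 1 = 2.618034
k = 80
k * phi^2 = 80 * 2.618034 = 209.442719
b_80 = floor(k * phi^2) = 209 (check: a_80 + k = 129 + 80 = 209)

209


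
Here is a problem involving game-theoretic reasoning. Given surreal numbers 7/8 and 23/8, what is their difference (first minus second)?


x = 7/8, y = 23/8
Converting to common denominator: 8
x = 7/8, y = 23/8
x - y = 7/8 - 23/8 = -2

-2


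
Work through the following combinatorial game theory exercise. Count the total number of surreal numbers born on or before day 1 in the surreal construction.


Day 0: {|} = 0 is born. Count = 1.
Day n: the number of surreal numbers born by day n is 2^(n+1) - 1.
By day 0: 2^1 - 1 = 1
By day 1: 2^2 - 1 = 3
By day 1: 3 surreal numbers.

3


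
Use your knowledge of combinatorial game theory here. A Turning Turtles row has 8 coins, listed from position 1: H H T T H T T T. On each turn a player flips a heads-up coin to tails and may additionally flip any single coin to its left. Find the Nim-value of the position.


Coins: H H T T H T T T
Key fact: a single head at position k behaves exactly like a Nim heap of size k (turning it to T and optionally flipping a coin at j < k corresponds to moving the heap from k to j, or to 0), and heads combine as a disjunctive sum (two heads at the same place would cancel, matching j XOR j = 0). So the Nim-value is the XOR of the 1-indexed positions of the heads.
Face-up positions (1-indexed): [1, 2, 5]
XOR 0 with 1: 0 XOR 1 = 1
XOR 1 with 2: 1 XOR 2 = 3
XOR 3 with 5: 3 XOR 5 = 6
Nim-value = 6

6


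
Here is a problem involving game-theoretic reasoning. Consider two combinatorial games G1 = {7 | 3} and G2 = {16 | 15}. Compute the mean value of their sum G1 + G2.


G1 = {7 | 3}, G2 = {16 | 15}
Each is a switch {a | b} with numbers a > b; its mean value is (a + b)/2, and mean value is additive over game sums: m(G1 + G2) = m(G1) + m(G2).
Mean of G1 = (7 + (3))/2 = 10/2 = 5
Mean of G2 = (16 + (15))/2 = 31/2 = 31/2
Mean of G1 + G2 = 5 + 31/2 = 41/2

41/2


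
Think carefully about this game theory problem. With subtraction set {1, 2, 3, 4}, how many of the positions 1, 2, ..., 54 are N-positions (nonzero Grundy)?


Subtraction set S = {1, 2, 3, 4}, so G(n) = n mod 5.
G(n) = 0 when n is a multiple of 5.
Multiples of 5 in [1, 54]: 10
N-positions (nonzero Grundy) = 54 - 10 = 44

44


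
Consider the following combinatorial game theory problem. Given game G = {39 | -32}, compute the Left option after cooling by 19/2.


Original game: {39 | -32} (a switch {a | b} with a > b).
Cooling by t (for t below the temperature (a - b)/2 = 71/2) taxes each move by t: {a | b} cooled by t is {a - t | b + t}.
Cooling amount: t = 19/2
Cooled Left option: 39 - 19/2 = 59/2
Cooled Right option: -32 + 19/2 = -45/2
Cooled game: {59/2 | -45/2}
Left option = 59/2

59/2


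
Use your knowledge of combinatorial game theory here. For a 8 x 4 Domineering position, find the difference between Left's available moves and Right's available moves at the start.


Board is 8 x 4 (rows x cols).
Left (vertical) placements: (rows-1) * cols = 7 * 4 = 28
Right (horizontal) placements: rows * (cols-1) = 8 * 3 = 24
Advantage = Left - Right = 28 - 24 = 4

4


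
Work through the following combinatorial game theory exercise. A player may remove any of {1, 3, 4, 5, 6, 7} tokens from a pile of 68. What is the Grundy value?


The subtraction set is S = {1, 3, 4, 5, 6, 7}.
G(k) = mex{ G(k - s) : s in S, s <= k }. We compute iteratively: G(0) = 0.
G(1) = mex({0}) = 1
G(2) = mex({1}) = 0
G(3) = mex({0}) = 1
G(4) = mex({0, 1}) = 2
G(5) = mex({0, 1, 2}) = 3
G(6) = mex({0, 1, 3}) = 2
G(7) = mex({0, 1, 2}) = 3
G(8) = mex({0, 1, 2, 3}) = 4
G(9) = mex({0, 1, 2, 3, 4}) = 5
G(10) = mex({1, 2, 3, 5}) = 0
G(11) = mex({0, 2, 3, 4}) = 1
G(12) = mex({1, 2, 3, 4, 5}) = 0
G(13) = mex({0, 2, 3, 4, 5}) = 1
G(14) = mex({0, 1, 3, 4, 5}) = 2
G(15) = mex({0, 1, 2, 4, 5}) = 3
G(16) = mex({0, 1, 3, 5}) = 2
Observe that G(10)..G(16) = 0, 1, 0, 1, 2, 3, 2 repeats G(0)..G(6) = 0, 1, 0, 1, 2, 3, 2.
For k >= max(S) = 7, G(k) is determined by the previous 7 values G(k-7)..G(k-1); a window of 7 consecutive values has recurred shifted by 10, so by induction G(k + 10) = G(k) for all k >= 0: the sequence is periodic from the start with period 10.
One period: G(0..9) = 0, 1, 0, 1, 2, 3, 2, 3, 4, 5.
68 mod 10 = 8, so G(68) = G(8) = 4.

4


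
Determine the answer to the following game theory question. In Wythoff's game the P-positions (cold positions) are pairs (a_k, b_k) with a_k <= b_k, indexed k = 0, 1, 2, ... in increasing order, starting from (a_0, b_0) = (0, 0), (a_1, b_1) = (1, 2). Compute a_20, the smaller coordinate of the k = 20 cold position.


By Wythoff's theorem, a_k = floor(k * phi) and b_k = floor(k * phi^2) = a_k + k, where phi = (1 + sqrt(5))/2 is the golden ratio.
phi = (1 + sqrt(5))/2 = 1.618034
k = 20
k * phi = 20 * 1.618034 = 32.360680
a_20 = floor(k * phi) = 32

32


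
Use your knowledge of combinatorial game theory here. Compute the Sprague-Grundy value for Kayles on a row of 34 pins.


Kayles: a move removes 1 or 2 adjacent pins from a contiguous row.
Removing pins from a row of k leaves two independent rows (a, b) with a + b = k - 1 (one pin) or a + b = k - 2 (two pins); an end removal gives a = 0.
By Sprague-Grundy, G(k) = mex{ G(a) XOR G(b) } over all these splits. G(0) = 0.
G(1): splits (0,0):0^0=0 -> mex({0}) = 1
G(2): splits (0,1):0^1=1 (0,0):0^0=0 -> mex({0, 1}) = 2
G(3): splits (0,2):0^2=2 (1,1):1^1=0 (0,1):0^1=1 -> mex({0, 1, 2}) = 3
G(4): splits (0,3):0^3=3 (1,2):1^2=3 (0,2):0^2=2 (1,1):1^1=0 -> mex({0, 2, 3}) = 1
G(5): splits (0,4):0^1=1 (1,3):1^3=2 (2,2):2^2=0 (0,3):0^3=3 (1,2):1^2=3 -> mex({0, 1, 2, 3}) = 4
G(6) = mex({0, 1, 2, 4}) = 3
G(7) = mex({0, 1, 3, 4, 5}) = 2
G(8) = mex({0, 2, 3, 5, 6}) = 1
G(9) = mex({0, 1, 2, 3, 6, 7}) = 4
G(10) = mex({0, 1, 3, 4, 5, 7}) = 2
G(11) = mex({0, 1, 2, 3, 4, 5}) = 6
G(12) = mex({0, 1, 2, 3, 5, 6, 7}) = 4
G(13) = mex({0, 2, 3, 4, 6, 7}) = 1
G(14) = mex({0, 1, 4, 5, 6, 7}) = 2
G(15) = mex({0, 1, 2, 3, 4, 5, 6}) = 7
G(16) = mex({0, 2, 3, 5, 6, 7}) = 1
G(17) = mex({0, 1, 2, 3, 5, 6, 7}) = 4
G(18) = mex({0, 1, 2, 4, 5, 6}) = 3
G(19) = mex({0, 1, 3, 4, 5, 7}) = 2
G(20) = mex({0, 2, 3, 4, 5, 6, 7}) = 1
G(21) = mex({0, 1, 2, 3, 5, 6, 7}) = 4
G(22) = mex({0, 1, 2, 3, 4, 5, 7}) = 6
G(23) = mex({0, 1, 2, 3, 4, 5, 6}) = 7
G(24) = mex({0, 1, 2, 3, 5, 6, 7}) = 4
G(25) = mex({0, 2, 3, 4, 6, 7}) = 1
G(26) = mex({0, 1, 3, 4, 5, 6, 7}) = 2
G(27) = mex({0, 1, 2, 3, 4, 5, 6, 7}) = 8
G(28) = mex({0, 1, 2, 3, 4, 6, 7, 8}) = 5
G(29) = mex({0, 1, 2, 3, 5, 6, 7, 8, 9}) = 4
G(30) = mex({0, 1, 2, 3, 4, 5, 6, 9, 10}) = 7
G(31) = mex({0, 1, 3, 4, 5, 7, 10, 11}) = 2
G(32) = mex({0, 2, 3, 4, 5, 6, 7, 9, 11}) = 1
G(33) = mex({0, 1, 2, 3, 4, 5, 6, 7, 9, 12}) = 8
G(34) = mex({0, 1, 2, 3, 4, 5, 7, 8, 11, 12}) = 6
Therefore G(34) = 6.

6


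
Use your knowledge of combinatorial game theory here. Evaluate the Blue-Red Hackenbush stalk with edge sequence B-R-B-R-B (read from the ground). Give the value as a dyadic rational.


Edges (from ground): B-R-B-R-B
By Berlekamp's sign-expansion rule, a Blue-Red Hackenbush stalk has the value of the surreal number whose sign sequence is the edge sequence with B -> + and R -> -.
Sign sequence: +-+-+
Trace the sign expansion in the surreal number tree, starting from 0:
Edge 1: B (sign +) -> bounds (0, +inf), value = 1
Edge 2: R (sign -) -> bounds (0, 1), value = 1/2
Edge 3: B (sign +) -> bounds (1/2, 1), value = 3/4
Edge 4: R (sign -) -> bounds (1/2, 3/4), value = 5/8
Edge 5: B (sign +) -> bounds (5/8, 3/4), value = 11/16
Game value = 11/16

11/16


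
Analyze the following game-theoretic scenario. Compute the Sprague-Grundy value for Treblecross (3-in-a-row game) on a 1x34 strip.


Treblecross: place X on empty cells; 3-in-a-row wins.
Playing within two cells of an existing X lets the opponent win at once, so sensible play treats the cells i-2..i+2 around each X as dead. The player left with no safe cell loses, so this is a normal-play take-away game on strips of safe cells.
Placing X at cell i (0-indexed) of a strip of k safe cells leaves independent strips of sizes max(0, i-2) and max(0, k-i-3). Hence G(k) = mex{ G(max(0,i-2)) XOR G(max(0,k-i-3)) : 0 <= i < k }, with G(0) = 0.
G(1): splits (0,0):0^0=0 -> mex({0}) = 1
G(2): splits (0,0):0^0=0 -> mex({0}) = 1
G(3): splits (0,0):0^0=0 -> mex({0}) = 1
G(4): splits (0,1):0^1=1 (0,0):0^0=0 -> mex({0, 1}) = 2
G(5): splits (0,2):0^1=1 (0,1):0^1=1 (0,0):0^0=0 -> mex({0, 1}) = 2
G(6) = mex({1}) = 0
G(7) = mex({0, 1, 2}) = 3
G(8) = mex({0, 1, 2}) = 3
G(9) = mex({0, 2}) = 1
G(10) = mex({0, 2, 3}) = 1
G(11) = mex({0, 3}) = 1
G(12) = mex({1, 3}) = 0
G(13) = mex({0, 1, 2, 3}) = 4
G(14) = mex({0, 1, 2}) = 3
G(15) = mex({0, 1, 2}) = 3
G(16) = mex({0, 1, 2, 4}) = 3
G(17) = mex({0, 1, 3, 4}) = 2
G(18) = mex({0, 1, 3, 4}) = 2
G(19) = mex({0, 1, 3, 5}) = 2
G(20) = mex({0, 1, 2, 3, 5}) = 4
G(21) = mex({0, 1, 2, 3, 5}) = 4
G(22) = mex({1, 2, 6}) = 0
G(23) = mex({0, 1, 2, 3, 4, 6}) = 5
G(24) = mex({0, 1, 2, 3, 4}) = 5
G(25) = mex({0, 1, 3, 4, 7}) = 2
G(26) = mex({0, 1, 3, 4, 5, 7}) = 2
G(27) = mex({0, 1, 3, 5}) = 2
G(28) = mex({0, 1, 2, 5}) = 3
G(29) = mex({0, 1, 2, 4, 5, 6}) = 3
G(30) = mex({1, 2, 4, 6}) = 0
G(31) = mex({0, 1, 2, 3, 4, 6}) = 5
G(32) = mex({1, 2, 3, 4, 7}) = 0
G(33) = mex({0, 3, 7}) = 1
G(34) = mex({0, 2, 3, 5, 7}) = 1
Therefore G(34) = 1.

1
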